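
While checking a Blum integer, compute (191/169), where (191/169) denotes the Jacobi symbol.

1

Reduce the numerator: 191 ≡ 22 (mod 169), so (191/169) = (22/169).
Factor out 2: 22 = 2·11. Since 169 ≡ 1 (mod 8), (2/169) = +1. Now have (11/169).
169 ≡ 1 (mod 4), so quadratic reciprocity gives (11/169) = (169/11). Reduce: 169 ≡ 4 (mod 11). Now have (4/11).
Factor out 2: 4 = 2^2. Since 11 ≡ 3 (mod 8), (2/11) = -1, and (2/11)^2 = +1. Now have (1/11).
(1/11) = 1. Collecting the sign factors: 1.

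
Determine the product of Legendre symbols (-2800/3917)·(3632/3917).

-1

By multiplicativity, (-2800·3632/3917) = (-2800/3917)·(3632/3917).
First factor (-2800/3917):
(-2800/3917)
  = (2800/3917)    [3917 ≡ 1 mod 4 ⇒ (-1/3917) = +1]
  = (175/3917)    [3917 ≡ 5 mod 8 ⇒ (2/3917)^4 = +1]
  = (3917/175)    [QR: 3917 ≡ 1 mod 4, sign kept]
  = (67/175)    [3917 ≡ 67 mod 175]
  = -(175/67)    [QR: both ≡ 3 mod 4, sign flips]
  = -(41/67)    [175 ≡ 41 mod 67]
  = -(67/41)    [QR: 41 ≡ 1 mod 4, sign kept]
  = -(26/41)    [67 ≡ 26 mod 41]
  = -(13/41)    [41 ≡ 1 mod 8 ⇒ (2/41) = +1]
  = -(41/13)    [QR: 13 ≡ 1 mod 4, sign kept]
  = -(2/13)    [41 ≡ 2 mod 13]
  = (1/13)    [13 ≡ 5 mod 8 ⇒ (2/13) = -1]
  = 1    [(1/13) = 1]
Second factor (3632/3917):
(3632/3917)
  = (227/3917)    [3917 ≡ 5 mod 8 ⇒ (2/3917)^4 = +1]
  = (3917/227)    [QR: 3917 ≡ 1 mod 4, sign kept]
  = (58/227)    [3917 ≡ 58 mod 227]
  = -(29/227)    [227 ≡ 3 mod 8 ⇒ (2/227) = -1]
  = -(227/29)    [QR: 29 ≡ 1 mod 4, sign kept]
  = -(24/29)    [227 ≡ 24 mod 29]
  = (3/29)    [29 ≡ 5 mod 8 ⇒ (2/29)^3 = -1]
  = (29/3)    [QR: 29 ≡ 1 mod 4, sign kept]
  = (2/3)    [29 ≡ 2 mod 3]
  = -(1/3)    [3 ≡ 3 mod 8 ⇒ (2/3) = -1]
  = -1    [(1/3) = 1]
Product: (1)·(-1) = -1.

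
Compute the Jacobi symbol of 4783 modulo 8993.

-1

8993 ≡ 1 (mod 4), so quadratic reciprocity gives (4783 / 8993) = (8993 / 4783). Reduce: 8993 ≡ 4210 (mod 4783). Now have (4210 / 4783).
Factor out 2: 4210 = 2·2105. Since 4783 ≡ 7 (mod 8), (2 / 4783) = +1. Now have (2105 / 4783).
2105 ≡ 1 (mod 4), so quadratic reciprocity gives (2105 / 4783) = (4783 / 2105). Reduce: 4783 ≡ 573 (mod 2105). Now have (573 / 2105).
573 ≡ 1 (mod 4), so quadratic reciprocity gives (573 / 2105) = (2105 / 573). Reduce: 2105 ≡ 386 (mod 573). Now have (386 / 573).
Factor out 2: 386 = 2·193. Since 573 ≡ 5 (mod 8), (2 / 573) = -1. Now have -(193 / 573).
193 ≡ 1 (mod 4), so quadratic reciprocity gives (193 / 573) = (573 / 193). Reduce: 573 ≡ 187 (mod 193). Now have -(187 / 193).
193 ≡ 1 (mod 4), so quadratic reciprocity gives (187 / 193) = (193 / 187). Reduce: 193 ≡ 6 (mod 187). Now have -(6 / 187).
Factor out 2: 6 = 2·3. Since 187 ≡ 3 (mod 8), (2 / 187) = -1. Now have (3 / 187).
Both 3 ≡ 3 and 187 ≡ 3 (mod 4), so reciprocity gives (3 / 187) = -(187 / 3). Reduce: 187 ≡ 1 (mod 3). Now have -(1 / 3).
(1 / 3) = 1. Collecting the sign factors: -1.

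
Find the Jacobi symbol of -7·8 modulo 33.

-1

By multiplicativity, (-7·8 / 33) = (-7 / 33)·(8 / 33).
First factor (-7 / 33):
Pull out -1: (-7 / 33) = (-1 / 33)·(7 / 33). Since 33 ≡ 1 (mod 4), (-1 / 33) = +1. Now have (7 / 33).
33 ≡ 1 (mod 4), so quadratic reciprocity gives (7 / 33) = (33 / 7). Reduce: 33 ≡ 5 (mod 7). Now have (5 / 7).
5 ≡ 1 (mod 4), so quadratic reciprocity gives (5 / 7) = (7 / 5). Reduce: 7 ≡ 2 (mod 5). Now have (2 / 5).
Factor out 2: 2 = 2. Since 5 ≡ 5 (mod 8), (2 / 5) = -1. Now have -(1 / 5).
(1 / 5) = 1. Collecting the sign factors: -1.
Second factor (8 / 33):
Factor out 2: 8 = 2^3. Since 33 ≡ 1 (mod 8), (2 / 33) = +1, and (2 / 33)^3 = +1. Now have (1 / 33).
(1 / 33) = 1. Collecting the sign factors: 1.
Product: (-1)·(1) = -1.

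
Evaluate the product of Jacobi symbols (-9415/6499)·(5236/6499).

-1

By multiplicativity, (-9415·5236/6499) = (-9415/6499)·(5236/6499).
First factor (-9415/6499):
(-9415/6499)
  = -(9415/6499)    [6499 ≡ 3 mod 4 ⇒ (-1/6499) = -1]
  = -(2916/6499)    [9415 ≡ 2916 mod 6499]
  = -(729/6499)    [6499 ≡ 3 mod 8 ⇒ (2/6499)^2 = +1]
  = -(6499/729)    [QR: 729 ≡ 1 mod 4, sign kept]
  = -(667/729)    [6499 ≡ 667 mod 729]
  = -(729/667)    [QR: 729 ≡ 1 mod 4, sign kept]
  = -(62/667)    [729 ≡ 62 mod 667]
  = (31/667)    [667 ≡ 3 mod 8 ⇒ (2/667) = -1]
  = -(667/31)    [QR: both ≡ 3 mod 4, sign flips]
  = -(16/31)    [667 ≡ 16 mod 31]
  = -(1/31)    [31 ≡ 7 mod 8 ⇒ (2/31)^4 = +1]
  = -1    [(1/31) = 1]
Second factor (5236/6499):
(5236/6499)
  = (1309/6499)    [6499 ≡ 3 mod 8 ⇒ (2/6499)^2 = +1]
  = (6499/1309)    [QR: 1309 ≡ 1 mod 4, sign kept]
  = (1263/1309)    [6499 ≡ 1263 mod 1309]
  = (1309/1263)    [QR: 1309 ≡ 1 mod 4, sign kept]
  = (46/1263)    [1309 ≡ 46 mod 1263]
  = (23/1263)    [1263 ≡ 7 mod 8 ⇒ (2/1263) = +1]
  = -(1263/23)    [QR: both ≡ 3 mod 4, sign flips]
  = -(21/23)    [1263 ≡ 21 mod 23]
  = -(23/21)    [QR: 21 ≡ 1 mod 4, sign kept]
  = -(2/21)    [23 ≡ 2 mod 21]
  = (1/21)    [21 ≡ 5 mod 8 ⇒ (2/21) = -1]
  = 1    [(1/21) = 1]
Product: (-1)·(1) = -1.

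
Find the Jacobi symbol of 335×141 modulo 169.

1

By multiplicativity, (335·141/169) = (335/169)·(141/169).
First factor (335/169):
(335/169)
  = (166/169)    [335 ≡ 166 mod 169]
  = (83/169)    [169 ≡ 1 mod 8 ⇒ (2/169) = +1]
  = (169/83)    [QR: 169 ≡ 1 mod 4, sign kept]
  = (3/83)    [169 ≡ 3 mod 83]
  = -(83/3)    [QR: both ≡ 3 mod 4, sign flips]
  = -(2/3)    [83 ≡ 2 mod 3]
  = (1/3)    [3 ≡ 3 mod 8 ⇒ (2/3) = -1]
  = 1    [(1/3) = 1]
Second factor (141/169):
(141/169)
  = (169/141)    [QR: 141 ≡ 1 mod 4, sign kept]
  = (28/141)    [169 ≡ 28 mod 141]
  = (7/141)    [141 ≡ 5 mod 8 ⇒ (2/141)^2 = +1]
  = (141/7)    [QR: 141 ≡ 1 mod 4, sign kept]
  = (1/7)    [141 ≡ 1 mod 7]
  = 1    [(1/7) = 1]
Product: (1)·(1) = 1.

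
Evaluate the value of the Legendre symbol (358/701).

1

Factor out 2: 358 = 2·179. Since 701 ≡ 5 (mod 8), (2/701) = -1. Now have -(179/701).
701 ≡ 1 (mod 4), so quadratic reciprocity gives (179/701) = (701/179). Reduce: 701 ≡ 164 (mod 179). Now have -(164/179).
Factor out 2: 164 = 2^2·41. Since 179 ≡ 3 (mod 8), (2/179) = -1, and (2/179)^2 = +1. Now have -(41/179).
41 ≡ 1 (mod 4), so quadratic reciprocity gives (41/179) = (179/41). Reduce: 179 ≡ 15 (mod 41). Now have -(15/41).
41 ≡ 1 (mod 4), so quadratic reciprocity gives (15/41) = (41/15). Reduce: 41 ≡ 11 (mod 15). Now have -(11/15).
Both 11 ≡ 3 and 15 ≡ 3 (mod 4), so reciprocity gives (11/15) = -(15/11). Reduce: 15 ≡ 4 (mod 11). Now have (4/11).
Factor out 2: 4 = 2^2. Since 11 ≡ 3 (mod 8), (2/11) = -1, and (2/11)^2 = +1. Now have (1/11).
(1/11) = 1. Collecting the sign factors: 1.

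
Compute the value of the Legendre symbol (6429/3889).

(6429/3889)
  = (2540/3889)    [6429 ≡ 2540 mod 3889]
  = (635/3889)    [3889 ≡ 1 mod 8 ⇒ (2/3889)^2 = +1]
  = (3889/635)    [QR: 3889 ≡ 1 mod 4, sign kept]
  = (79/635)    [3889 ≡ 79 mod 635]
  = -(635/79)    [QR: both ≡ 3 mod 4, sign flips]
  = -(3/79)    [635 ≡ 3 mod 79]
  = (79/3)    [QR: both ≡ 3 mod 4, sign flips]
  = (1/3)    [79 ≡ 1 mod 3]
  = 1    [(1/3) = 1]

1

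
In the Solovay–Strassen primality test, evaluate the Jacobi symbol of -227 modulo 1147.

(-227|1147)
  = (920|1147)    [-227 ≡ 920 mod 1147]
  = -(115|1147)    [1147 ≡ 3 mod 8 ⇒ (2|1147)^3 = -1]
  = (1147|115)    [QR: both ≡ 3 mod 4, sign flips]
  = (112|115)    [1147 ≡ 112 mod 115]
  = (7|115)    [115 ≡ 3 mod 8 ⇒ (2|115)^4 = +1]
  = -(115|7)    [QR: both ≡ 3 mod 4, sign flips]
  = -(3|7)    [115 ≡ 3 mod 7]
  = (7|3)    [QR: both ≡ 3 mod 4, sign flips]
  = (1|3)    [7 ≡ 1 mod 3]
  = 1    [(1|3) = 1]

1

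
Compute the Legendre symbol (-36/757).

1

(-36/757)
  = (721/757)    [-36 ≡ 721 mod 757]
  = (757/721)    [QR: 721 ≡ 1 mod 4, sign kept]
  = (36/721)    [757 ≡ 36 mod 721]
  = (9/721)    [721 ≡ 1 mod 8 ⇒ (2/721)^2 = +1]
  = (721/9)    [QR: 9 ≡ 1 mod 4, sign kept]
  = (1/9)    [721 ≡ 1 mod 9]
  = 1    [(1/9) = 1]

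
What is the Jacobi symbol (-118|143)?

(-118|143)
  = (25|143)    [-118 ≡ 25 mod 143]
  = (143|25)    [QR: 25 ≡ 1 mod 4, sign kept]
  = (18|25)    [143 ≡ 18 mod 25]
  = (9|25)    [25 ≡ 1 mod 8 ⇒ (2|25) = +1]
  = (25|9)    [QR: 9 ≡ 1 mod 4, sign kept]
  = (7|9)    [25 ≡ 7 mod 9]
  = (9|7)    [QR: 9 ≡ 1 mod 4, sign kept]
  = (2|7)    [9 ≡ 2 mod 7]
  = (1|7)    [7 ≡ 7 mod 8 ⇒ (2|7) = +1]
  = 1    [(1|7) = 1]

1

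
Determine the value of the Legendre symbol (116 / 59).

(116 / 59)
  = (57 / 59)    [116 ≡ 57 mod 59]
  = (59 / 57)    [QR: 57 ≡ 1 mod 4, sign kept]
  = (2 / 57)    [59 ≡ 2 mod 57]
  = (1 / 57)    [57 ≡ 1 mod 8 ⇒ (2 / 57) = +1]
  = 1    [(1 / 57) = 1]

1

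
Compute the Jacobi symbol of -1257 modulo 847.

Pull out -1: (-1257/847) = (-1/847)·(1257/847). Since 847 ≡ 3 (mod 4), (-1/847) = -1. Now have -(1257/847).
Reduce the numerator: 1257 ≡ 410 (mod 847), so (1257/847) = (410/847).
Factor out 2: 410 = 2·205. Since 847 ≡ 7 (mod 8), (2/847) = +1. Now have -(205/847).
205 ≡ 1 (mod 4), so quadratic reciprocity gives (205/847) = (847/205). Reduce: 847 ≡ 27 (mod 205). Now have -(27/205).
205 ≡ 1 (mod 4), so quadratic reciprocity gives (27/205) = (205/27). Reduce: 205 ≡ 16 (mod 27). Now have -(16/27).
Factor out 2: 16 = 2^4. Since 27 ≡ 3 (mod 8), (2/27) = -1, and (2/27)^4 = +1. Now have -(1/27).
(1/27) = 1. Collecting the sign factors: -1.

-1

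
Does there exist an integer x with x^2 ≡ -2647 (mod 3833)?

no

Pull out -1: (-2647/3833) = (-1/3833)·(2647/3833). Since 3833 ≡ 1 (mod 4), (-1/3833) = +1. Now have (2647/3833).
3833 ≡ 1 (mod 4), so quadratic reciprocity gives (2647/3833) = (3833/2647). Reduce: 3833 ≡ 1186 (mod 2647). Now have (1186/2647).
Factor out 2: 1186 = 2·593. Since 2647 ≡ 7 (mod 8), (2/2647) = +1. Now have (593/2647).
593 ≡ 1 (mod 4), so quadratic reciprocity gives (593/2647) = (2647/593). Reduce: 2647 ≡ 275 (mod 593). Now have (275/593).
593 ≡ 1 (mod 4), so quadratic reciprocity gives (275/593) = (593/275). Reduce: 593 ≡ 43 (mod 275). Now have (43/275).
Both 43 ≡ 3 and 275 ≡ 3 (mod 4), so reciprocity gives (43/275) = -(275/43). Reduce: 275 ≡ 17 (mod 43). Now have -(17/43).
17 ≡ 1 (mod 4), so quadratic reciprocity gives (17/43) = (43/17). Reduce: 43 ≡ 9 (mod 17). Now have -(9/17).
9 ≡ 1 (mod 4), so quadratic reciprocity gives (9/17) = (17/9). Reduce: 17 ≡ 8 (mod 9). Now have -(8/9).
Factor out 2: 8 = 2^3. Since 9 ≡ 1 (mod 8), (2/9) = +1, and (2/9)^3 = +1. Now have -(1/9).
(1/9) = 1. Collecting the sign factors: -1.
The Legendre symbol is -1, so x^2 ≡ -2647 (mod 3833) has no solution.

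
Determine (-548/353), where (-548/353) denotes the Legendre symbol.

-1

Reduce the numerator: -548 ≡ 158 (mod 353), so (-548/353) = (158/353).
Factor out 2: 158 = 2·79. Since 353 ≡ 1 (mod 8), (2/353) = +1. Now have (79/353).
353 ≡ 1 (mod 4), so quadratic reciprocity gives (79/353) = (353/79). Reduce: 353 ≡ 37 (mod 79). Now have (37/79).
37 ≡ 1 (mod 4), so quadratic reciprocity gives (37/79) = (79/37). Reduce: 79 ≡ 5 (mod 37). Now have (5/37).
5 ≡ 1 (mod 4), so quadratic reciprocity gives (5/37) = (37/5). Reduce: 37 ≡ 2 (mod 5). Now have (2/5).
Factor out 2: 2 = 2. Since 5 ≡ 5 (mod 8), (2/5) = -1. Now have -(1/5).
(1/5) = 1. Collecting the sign factors: -1.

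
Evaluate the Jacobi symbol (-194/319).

1

(-194/319)
  = -(194/319)    [319 ≡ 3 mod 4 ⇒ (-1/319) = -1]
  = -(97/319)    [319 ≡ 7 mod 8 ⇒ (2/319) = +1]
  = -(319/97)    [QR: 97 ≡ 1 mod 4, sign kept]
  = -(28/97)    [319 ≡ 28 mod 97]
  = -(7/97)    [97 ≡ 1 mod 8 ⇒ (2/97)^2 = +1]
  = -(97/7)    [QR: 97 ≡ 1 mod 4, sign kept]
  = -(6/7)    [97 ≡ 6 mod 7]
  = -(3/7)    [7 ≡ 7 mod 8 ⇒ (2/7) = +1]
  = (7/3)    [QR: both ≡ 3 mod 4, sign flips]
  = (1/3)    [7 ≡ 1 mod 3]
  = 1    [(1/3) = 1]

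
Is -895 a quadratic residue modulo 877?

no

Pull out -1: (-895/877) = (-1/877)·(895/877). Since 877 ≡ 1 (mod 4), (-1/877) = +1. Now have (895/877).
Reduce the numerator: 895 ≡ 18 (mod 877), so (895/877) = (18/877).
Factor out 2: 18 = 2·9. Since 877 ≡ 5 (mod 8), (2/877) = -1. Now have -(9/877).
9 ≡ 1 (mod 4), so quadratic reciprocity gives (9/877) = (877/9). Reduce: 877 ≡ 4 (mod 9). Now have -(4/9).
Factor out 2: 4 = 2^2. Since 9 ≡ 1 (mod 8), (2/9) = +1, and (2/9)^2 = +1. Now have -(1/9).
(1/9) = 1. Collecting the sign factors: -1.
(-895/877) = -1, and 877 is prime, so -895 is not a quadratic residue mod 877.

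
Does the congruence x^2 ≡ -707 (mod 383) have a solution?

no

Reduce the numerator: -707 ≡ 59 (mod 383), so (-707|383) = (59|383).
Both 59 ≡ 3 and 383 ≡ 3 (mod 4), so reciprocity gives (59|383) = -(383|59). Reduce: 383 ≡ 29 (mod 59). Now have -(29|59).
29 ≡ 1 (mod 4), so quadratic reciprocity gives (29|59) = (59|29). Reduce: 59 ≡ 1 (mod 29). Now have -(1|29).
(1|29) = 1. Collecting the sign factors: -1.
(-707|383) = -1, and 383 is prime, so -707 is not a quadratic residue mod 383.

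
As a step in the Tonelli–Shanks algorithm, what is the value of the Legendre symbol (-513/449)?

(-513/449)
  = (385/449)    [-513 ≡ 385 mod 449]
  = (449/385)    [QR: 385 ≡ 1 mod 4, sign kept]
  = (64/385)    [449 ≡ 64 mod 385]
  = (1/385)    [385 ≡ 1 mod 8 ⇒ (2/385)^6 = +1]
  = 1    [(1/385) = 1]

1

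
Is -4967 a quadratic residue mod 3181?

yes

Pull out -1: (-4967|3181) = (-1|3181)·(4967|3181). Since 3181 ≡ 1 (mod 4), (-1|3181) = +1. Now have (4967|3181).
Reduce the numerator: 4967 ≡ 1786 (mod 3181), so (4967|3181) = (1786|3181).
Factor out 2: 1786 = 2·893. Since 3181 ≡ 5 (mod 8), (2|3181) = -1. Now have -(893|3181).
893 ≡ 1 (mod 4), so quadratic reciprocity gives (893|3181) = (3181|893). Reduce: 3181 ≡ 502 (mod 893). Now have -(502|893).
Factor out 2: 502 = 2·251. Since 893 ≡ 5 (mod 8), (2|893) = -1. Now have (251|893).
893 ≡ 1 (mod 4), so quadratic reciprocity gives (251|893) = (893|251). Reduce: 893 ≡ 140 (mod 251). Now have (140|251).
Factor out 2: 140 = 2^2·35. Since 251 ≡ 3 (mod 8), (2|251) = -1, and (2|251)^2 = +1. Now have (35|251).
Both 35 ≡ 3 and 251 ≡ 3 (mod 4), so reciprocity gives (35|251) = -(251|35). Reduce: 251 ≡ 6 (mod 35). Now have -(6|35).
Factor out 2: 6 = 2·3. Since 35 ≡ 3 (mod 8), (2|35) = -1. Now have (3|35).
Both 3 ≡ 3 and 35 ≡ 3 (mod 4), so reciprocity gives (3|35) = -(35|3). Reduce: 35 ≡ 2 (mod 3). Now have -(2|3).
Factor out 2: 2 = 2. Since 3 ≡ 3 (mod 8), (2|3) = -1. Now have (1|3).
(1|3) = 1. Collecting the sign factors: 1.
The Legendre symbol is 1, so x^2 ≡ -4967 (mod 3181) has solution.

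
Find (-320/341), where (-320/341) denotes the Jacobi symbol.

1

Pull out -1: (-320/341) = (-1/341)·(320/341). Since 341 ≡ 1 (mod 4), (-1/341) = +1. Now have (320/341).
Factor out 2: 320 = 2^6·5. Since 341 ≡ 5 (mod 8), (2/341) = -1, and (2/341)^6 = +1. Now have (5/341).
5 ≡ 1 (mod 4), so quadratic reciprocity gives (5/341) = (341/5). Reduce: 341 ≡ 1 (mod 5). Now have (1/5).
(1/5) = 1. Collecting the sign factors: 1.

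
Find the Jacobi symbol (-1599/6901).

1

Reduce the numerator: -1599 ≡ 5302 (mod 6901), so (-1599/6901) = (5302/6901).
Factor out 2: 5302 = 2·2651. Since 6901 ≡ 5 (mod 8), (2/6901) = -1. Now have -(2651/6901).
6901 ≡ 1 (mod 4), so quadratic reciprocity gives (2651/6901) = (6901/2651). Reduce: 6901 ≡ 1599 (mod 2651). Now have -(1599/2651).
Both 1599 ≡ 3 and 2651 ≡ 3 (mod 4), so reciprocity gives (1599/2651) = -(2651/1599). Reduce: 2651 ≡ 1052 (mod 1599). Now have (1052/1599).
Factor out 2: 1052 = 2^2·263. Since 1599 ≡ 7 (mod 8), (2/1599) = +1, and (2/1599)^2 = +1. Now have (263/1599).
Both 263 ≡ 3 and 1599 ≡ 3 (mod 4), so reciprocity gives (263/1599) = -(1599/263). Reduce: 1599 ≡ 21 (mod 263). Now have -(21/263).
21 ≡ 1 (mod 4), so quadratic reciprocity gives (21/263) = (263/21). Reduce: 263 ≡ 11 (mod 21). Now have -(11/21).
21 ≡ 1 (mod 4), so quadratic reciprocity gives (11/21) = (21/11). Reduce: 21 ≡ 10 (mod 11). Now have -(10/11).
Factor out 2: 10 = 2·5. Since 11 ≡ 3 (mod 8), (2/11) = -1. Now have (5/11).
5 ≡ 1 (mod 4), so quadratic reciprocity gives (5/11) = (11/5). Reduce: 11 ≡ 1 (mod 5). Now have (1/5).
(1/5) = 1. Collecting the sign factors: 1.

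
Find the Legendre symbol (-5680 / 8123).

-1

(-5680 / 8123)
  = (2443 / 8123)    [-5680 ≡ 2443 mod 8123]
  = -(8123 / 2443)    [QR: both ≡ 3 mod 4, sign flips]
  = -(794 / 2443)    [8123 ≡ 794 mod 2443]
  = (397 / 2443)    [2443 ≡ 3 mod 8 ⇒ (2 / 2443) = -1]
  = (2443 / 397)    [QR: 397 ≡ 1 mod 4, sign kept]
  = (61 / 397)    [2443 ≡ 61 mod 397]
  = (397 / 61)    [QR: 61 ≡ 1 mod 4, sign kept]
  = (31 / 61)    [397 ≡ 31 mod 61]
  = (61 / 31)    [QR: 61 ≡ 1 mod 4, sign kept]
  = (30 / 31)    [61 ≡ 30 mod 31]
  = (15 / 31)    [31 ≡ 7 mod 8 ⇒ (2 / 31) = +1]
  = -(31 / 15)    [QR: both ≡ 3 mod 4, sign flips]
  = -(1 / 15)    [31 ≡ 1 mod 15]
  = -1    [(1 / 15) = 1]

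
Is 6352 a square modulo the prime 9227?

(6352|9227)
  = (397|9227)    [9227 ≡ 3 mod 8 ⇒ (2|9227)^4 = +1]
  = (9227|397)    [QR: 397 ≡ 1 mod 4, sign kept]
  = (96|397)    [9227 ≡ 96 mod 397]
  = -(3|397)    [397 ≡ 5 mod 8 ⇒ (2|397)^5 = -1]
  = -(397|3)    [QR: 397 ≡ 1 mod 4, sign kept]
  = -(1|3)    [397 ≡ 1 mod 3]
  = -1    [(1|3) = 1]
(6352|9227) = -1, and 9227 is prime, so 6352 is not a quadratic residue mod 9227.

no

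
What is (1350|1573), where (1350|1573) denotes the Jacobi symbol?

(1350|1573)
  = -(675|1573)    [1573 ≡ 5 mod 8 ⇒ (2|1573) = -1]
  = -(1573|675)    [QR: 1573 ≡ 1 mod 4, sign kept]
  = -(223|675)    [1573 ≡ 223 mod 675]
  = (675|223)    [QR: both ≡ 3 mod 4, sign flips]
  = (6|223)    [675 ≡ 6 mod 223]
  = (3|223)    [223 ≡ 7 mod 8 ⇒ (2|223) = +1]
  = -(223|3)    [QR: both ≡ 3 mod 4, sign flips]
  = -(1|3)    [223 ≡ 1 mod 3]
  = -1    [(1|3) = 1]

-1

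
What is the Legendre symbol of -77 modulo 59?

Reduce the numerator: -77 ≡ 41 (mod 59), so (-77|59) = (41|59).
41 ≡ 1 (mod 4), so quadratic reciprocity gives (41|59) = (59|41). Reduce: 59 ≡ 18 (mod 41). Now have (18|41).
Factor out 2: 18 = 2·9. Since 41 ≡ 1 (mod 8), (2|41) = +1. Now have (9|41).
9 ≡ 1 (mod 4), so quadratic reciprocity gives (9|41) = (41|9). Reduce: 41 ≡ 5 (mod 9). Now have (5|9).
5 ≡ 1 (mod 4), so quadratic reciprocity gives (5|9) = (9|5). Reduce: 9 ≡ 4 (mod 5). Now have (4|5).
Factor out 2: 4 = 2^2. Since 5 ≡ 5 (mod 8), (2|5) = -1, and (2|5)^2 = +1. Now have (1|5).
(1|5) = 1. Collecting the sign factors: 1.

1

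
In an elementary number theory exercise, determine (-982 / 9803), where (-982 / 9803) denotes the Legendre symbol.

(-982 / 9803)
  = -(982 / 9803)    [9803 ≡ 3 mod 4 ⇒ (-1 / 9803) = -1]
  = (491 / 9803)    [9803 ≡ 3 mod 8 ⇒ (2 / 9803) = -1]
  = -(9803 / 491)    [QR: both ≡ 3 mod 4, sign flips]
  = -(474 / 491)    [9803 ≡ 474 mod 491]
  = (237 / 491)    [491 ≡ 3 mod 8 ⇒ (2 / 491) = -1]
  = (491 / 237)    [QR: 237 ≡ 1 mod 4, sign kept]
  = (17 / 237)    [491 ≡ 17 mod 237]
  = (237 / 17)    [QR: 17 ≡ 1 mod 4, sign kept]
  = (16 / 17)    [237 ≡ 16 mod 17]
  = (1 / 17)    [17 ≡ 1 mod 8 ⇒ (2 / 17)^4 = +1]
  = 1    [(1 / 17) = 1]

1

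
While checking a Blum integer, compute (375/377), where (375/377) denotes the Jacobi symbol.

(375/377)
  = (377/375)    [QR: 377 ≡ 1 mod 4, sign kept]
  = (2/375)    [377 ≡ 2 mod 375]
  = (1/375)    [375 ≡ 7 mod 8 ⇒ (2/375) = +1]
  = 1    [(1/375) = 1]

1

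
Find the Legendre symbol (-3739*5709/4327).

By multiplicativity, (-3739·5709/4327) = (-3739/4327)·(5709/4327).
First factor (-3739/4327):
(-3739/4327)
  = (588/4327)    [-3739 ≡ 588 mod 4327]
  = (147/4327)    [4327 ≡ 7 mod 8 ⇒ (2/4327)^2 = +1]
  = -(4327/147)    [QR: both ≡ 3 mod 4, sign flips]
  = -(64/147)    [4327 ≡ 64 mod 147]
  = -(1/147)    [147 ≡ 3 mod 8 ⇒ (2/147)^6 = +1]
  = -1    [(1/147) = 1]
Second factor (5709/4327):
(5709/4327)
  = (1382/4327)    [5709 ≡ 1382 mod 4327]
  = (691/4327)    [4327 ≡ 7 mod 8 ⇒ (2/4327) = +1]
  = -(4327/691)    [QR: both ≡ 3 mod 4, sign flips]
  = -(181/691)    [4327 ≡ 181 mod 691]
  = -(691/181)    [QR: 181 ≡ 1 mod 4, sign kept]
  = -(148/181)    [691 ≡ 148 mod 181]
  = -(37/181)    [181 ≡ 5 mod 8 ⇒ (2/181)^2 = +1]
  = -(181/37)    [QR: 37 ≡ 1 mod 4, sign kept]
  = -(33/37)    [181 ≡ 33 mod 37]
  = -(37/33)    [QR: 33 ≡ 1 mod 4, sign kept]
  = -(4/33)    [37 ≡ 4 mod 33]
  = -(1/33)    [33 ≡ 1 mod 8 ⇒ (2/33)^2 = +1]
  = -1    [(1/33) = 1]
Product: (-1)·(-1) = 1.

1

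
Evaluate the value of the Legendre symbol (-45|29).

1

(-45|29)
  = (13|29)    [-45 ≡ 13 mod 29]
  = (29|13)    [QR: 13 ≡ 1 mod 4, sign kept]
  = (3|13)    [29 ≡ 3 mod 13]
  = (13|3)    [QR: 13 ≡ 1 mod 4, sign kept]
  = (1|3)    [13 ≡ 1 mod 3]
  = 1    [(1|3) = 1]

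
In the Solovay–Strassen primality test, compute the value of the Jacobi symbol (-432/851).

Pull out -1: (-432/851) = (-1/851)·(432/851). Since 851 ≡ 3 (mod 4), (-1/851) = -1. Now have -(432/851).
Factor out 2: 432 = 2^4·27. Since 851 ≡ 3 (mod 8), (2/851) = -1, and (2/851)^4 = +1. Now have -(27/851).
Both 27 ≡ 3 and 851 ≡ 3 (mod 4), so reciprocity gives (27/851) = -(851/27). Reduce: 851 ≡ 14 (mod 27). Now have (14/27).
Factor out 2: 14 = 2·7. Since 27 ≡ 3 (mod 8), (2/27) = -1. Now have -(7/27).
Both 7 ≡ 3 and 27 ≡ 3 (mod 4), so reciprocity gives (7/27) = -(27/7). Reduce: 27 ≡ 6 (mod 7). Now have (6/7).
Factor out 2: 6 = 2·3. Since 7 ≡ 7 (mod 8), (2/7) = +1. Now have (3/7).
Both 3 ≡ 3 and 7 ≡ 3 (mod 4), so reciprocity gives (3/7) = -(7/3). Reduce: 7 ≡ 1 (mod 3). Now have -(1/3).
(1/3) = 1. Collecting the sign factors: -1.

-1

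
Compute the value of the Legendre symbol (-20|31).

Reduce the numerator: -20 ≡ 11 (mod 31), so (-20|31) = (11|31).
Both 11 ≡ 3 and 31 ≡ 3 (mod 4), so reciprocity gives (11|31) = -(31|11). Reduce: 31 ≡ 9 (mod 11). Now have -(9|11).
9 ≡ 1 (mod 4), so quadratic reciprocity gives (9|11) = (11|9). Reduce: 11 ≡ 2 (mod 9). Now have -(2|9).
Factor out 2: 2 = 2. Since 9 ≡ 1 (mod 8), (2|9) = +1. Now have -(1|9).
(1|9) = 1. Collecting the sign factors: -1.

-1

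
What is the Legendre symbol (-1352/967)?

-1

Pull out -1: (-1352/967) = (-1/967)·(1352/967). Since 967 ≡ 3 (mod 4), (-1/967) = -1. Now have -(1352/967).
Reduce the numerator: 1352 ≡ 385 (mod 967), so (1352/967) = (385/967).
385 ≡ 1 (mod 4), so quadratic reciprocity gives (385/967) = (967/385). Reduce: 967 ≡ 197 (mod 385). Now have -(197/385).
197 ≡ 1 (mod 4), so quadratic reciprocity gives (197/385) = (385/197). Reduce: 385 ≡ 188 (mod 197). Now have -(188/197).
Factor out 2: 188 = 2^2·47. Since 197 ≡ 5 (mod 8), (2/197) = -1, and (2/197)^2 = +1. Now have -(47/197).
197 ≡ 1 (mod 4), so quadratic reciprocity gives (47/197) = (197/47). Reduce: 197 ≡ 9 (mod 47). Now have -(9/47).
9 ≡ 1 (mod 4), so quadratic reciprocity gives (9/47) = (47/9). Reduce: 47 ≡ 2 (mod 9). Now have -(2/9).
Factor out 2: 2 = 2. Since 9 ≡ 1 (mod 8), (2/9) = +1. Now have -(1/9).
(1/9) = 1. Collecting the sign factors: -1.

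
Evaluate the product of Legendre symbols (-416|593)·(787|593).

By multiplicativity, (-416·787|593) = (-416|593)·(787|593).
First factor (-416|593):
(-416|593)
  = (177|593)    [-416 ≡ 177 mod 593]
  = (593|177)    [QR: 177 ≡ 1 mod 4, sign kept]
  = (62|177)    [593 ≡ 62 mod 177]
  = (31|177)    [177 ≡ 1 mod 8 ⇒ (2|177) = +1]
  = (177|31)    [QR: 177 ≡ 1 mod 4, sign kept]
  = (22|31)    [177 ≡ 22 mod 31]
  = (11|31)    [31 ≡ 7 mod 8 ⇒ (2|31) = +1]
  = -(31|11)    [QR: both ≡ 3 mod 4, sign flips]
  = -(9|11)    [31 ≡ 9 mod 11]
  = -(11|9)    [QR: 9 ≡ 1 mod 4, sign kept]
  = -(2|9)    [11 ≡ 2 mod 9]
  = -(1|9)    [9 ≡ 1 mod 8 ⇒ (2|9) = +1]
  = -1    [(1|9) = 1]
Second factor (787|593):
(787|593)
  = (194|593)    [787 ≡ 194 mod 593]
  = (97|593)    [593 ≡ 1 mod 8 ⇒ (2|593) = +1]
  = (593|97)    [QR: 97 ≡ 1 mod 4, sign kept]
  = (11|97)    [593 ≡ 11 mod 97]
  = (97|11)    [QR: 97 ≡ 1 mod 4, sign kept]
  = (9|11)    [97 ≡ 9 mod 11]
  = (11|9)    [QR: 9 ≡ 1 mod 4, sign kept]
  = (2|9)    [11 ≡ 2 mod 9]
  = (1|9)    [9 ≡ 1 mod 8 ⇒ (2|9) = +1]
  = 1    [(1|9) = 1]
Product: (-1)·(1) = -1.

-1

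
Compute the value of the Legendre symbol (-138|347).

(-138|347)
  = -(138|347)    [347 ≡ 3 mod 4 ⇒ (-1|347) = -1]
  = (69|347)    [347 ≡ 3 mod 8 ⇒ (2|347) = -1]
  = (347|69)    [QR: 69 ≡ 1 mod 4, sign kept]
  = (2|69)    [347 ≡ 2 mod 69]
  = -(1|69)    [69 ≡ 5 mod 8 ⇒ (2|69) = -1]
  = -1    [(1|69) = 1]

-1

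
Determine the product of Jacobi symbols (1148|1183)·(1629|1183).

0

By multiplicativity, (1148·1629|1183) = (1148|1183)·(1629|1183).
First factor (1148|1183):
Factor out 2: 1148 = 2^2·287. Since 1183 ≡ 7 (mod 8), (2|1183) = +1, and (2|1183)^2 = +1. Now have (287|1183).
Both 287 ≡ 3 and 1183 ≡ 3 (mod 4), so reciprocity gives (287|1183) = -(1183|287). Reduce: 1183 ≡ 35 (mod 287). Now have -(35|287).
Both 35 ≡ 3 and 287 ≡ 3 (mod 4), so reciprocity gives (35|287) = -(287|35). Reduce: 287 ≡ 7 (mod 35). Now have (7|35).
Both 7 ≡ 3 and 35 ≡ 3 (mod 4), so reciprocity gives (7|35) = -(35|7). Reduce: 35 ≡ 0 (mod 7). Now have -(0|7).
The numerator is now 0 with denominator 7 > 1: the symbol is 0.
Second factor (1629|1183):
Reduce the numerator: 1629 ≡ 446 (mod 1183), so (1629|1183) = (446|1183).
Factor out 2: 446 = 2·223. Since 1183 ≡ 7 (mod 8), (2|1183) = +1. Now have (223|1183).
Both 223 ≡ 3 and 1183 ≡ 3 (mod 4), so reciprocity gives (223|1183) = -(1183|223). Reduce: 1183 ≡ 68 (mod 223). Now have -(68|223).
Factor out 2: 68 = 2^2·17. Since 223 ≡ 7 (mod 8), (2|223) = +1, and (2|223)^2 = +1. Now have -(17|223).
17 ≡ 1 (mod 4), so quadratic reciprocity gives (17|223) = (223|17). Reduce: 223 ≡ 2 (mod 17). Now have -(2|17).
Factor out 2: 2 = 2. Since 17 ≡ 1 (mod 8), (2|17) = +1. Now have -(1|17).
(1|17) = 1. Collecting the sign factors: -1.
Product: (0)·(-1) = 0.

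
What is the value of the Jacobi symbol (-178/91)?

(-178/91)
  = (4/91)    [-178 ≡ 4 mod 91]
  = (1/91)    [91 ≡ 3 mod 8 ⇒ (2/91)^2 = +1]
  = 1    [(1/91) = 1]

1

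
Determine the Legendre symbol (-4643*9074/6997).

By multiplicativity, (-4643·9074/6997) = (-4643/6997)·(9074/6997).
First factor (-4643/6997):
(-4643/6997)
  = (2354/6997)    [-4643 ≡ 2354 mod 6997]
  = -(1177/6997)    [6997 ≡ 5 mod 8 ⇒ (2/6997) = -1]
  = -(6997/1177)    [QR: 1177 ≡ 1 mod 4, sign kept]
  = -(1112/1177)    [6997 ≡ 1112 mod 1177]
  = -(139/1177)    [1177 ≡ 1 mod 8 ⇒ (2/1177)^3 = +1]
  = -(1177/139)    [QR: 1177 ≡ 1 mod 4, sign kept]
  = -(65/139)    [1177 ≡ 65 mod 139]
  = -(139/65)    [QR: 65 ≡ 1 mod 4, sign kept]
  = -(9/65)    [139 ≡ 9 mod 65]
  = -(65/9)    [QR: 9 ≡ 1 mod 4, sign kept]
  = -(2/9)    [65 ≡ 2 mod 9]
  = -(1/9)    [9 ≡ 1 mod 8 ⇒ (2/9) = +1]
  = -1    [(1/9) = 1]
Second factor (9074/6997):
(9074/6997)
  = (2077/6997)    [9074 ≡ 2077 mod 6997]
  = (6997/2077)    [QR: 2077 ≡ 1 mod 4, sign kept]
  = (766/2077)    [6997 ≡ 766 mod 2077]
  = -(383/2077)    [2077 ≡ 5 mod 8 ⇒ (2/2077) = -1]
  = -(2077/383)    [QR: 2077 ≡ 1 mod 4, sign kept]
  = -(162/383)    [2077 ≡ 162 mod 383]
  = -(81/383)    [383 ≡ 7 mod 8 ⇒ (2/383) = +1]
  = -(383/81)    [QR: 81 ≡ 1 mod 4, sign kept]
  = -(59/81)    [383 ≡ 59 mod 81]
  = -(81/59)    [QR: 81 ≡ 1 mod 4, sign kept]
  = -(22/59)    [81 ≡ 22 mod 59]
  = (11/59)    [59 ≡ 3 mod 8 ⇒ (2/59) = -1]
  = -(59/11)    [QR: both ≡ 3 mod 4, sign flips]
  = -(4/11)    [59 ≡ 4 mod 11]
  = -(1/11)    [11 ≡ 3 mod 8 ⇒ (2/11)^2 = +1]
  = -1    [(1/11) = 1]
Product: (-1)·(-1) = 1.

1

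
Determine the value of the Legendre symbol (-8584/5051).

Pull out -1: (-8584/5051) = (-1/5051)·(8584/5051). Since 5051 ≡ 3 (mod 4), (-1/5051) = -1. Now have -(8584/5051).
Reduce the numerator: 8584 ≡ 3533 (mod 5051), so (8584/5051) = (3533/5051).
3533 ≡ 1 (mod 4), so quadratic reciprocity gives (3533/5051) = (5051/3533). Reduce: 5051 ≡ 1518 (mod 3533). Now have -(1518/3533).
Factor out 2: 1518 = 2·759. Since 3533 ≡ 5 (mod 8), (2/3533) = -1. Now have (759/3533).
3533 ≡ 1 (mod 4), so quadratic reciprocity gives (759/3533) = (3533/759). Reduce: 3533 ≡ 497 (mod 759). Now have (497/759).
497 ≡ 1 (mod 4), so quadratic reciprocity gives (497/759) = (759/497). Reduce: 759 ≡ 262 (mod 497). Now have (262/497).
Factor out 2: 262 = 2·131. Since 497 ≡ 1 (mod 8), (2/497) = +1. Now have (131/497).
497 ≡ 1 (mod 4), so quadratic reciprocity gives (131/497) = (497/131). Reduce: 497 ≡ 104 (mod 131). Now have (104/131).
Factor out 2: 104 = 2^3·13. Since 131 ≡ 3 (mod 8), (2/131) = -1, and (2/131)^3 = -1. Now have -(13/131).
13 ≡ 1 (mod 4), so quadratic reciprocity gives (13/131) = (131/13). Reduce: 131 ≡ 1 (mod 13). Now have -(1/13).
(1/13) = 1. Collecting the sign factors: -1.

-1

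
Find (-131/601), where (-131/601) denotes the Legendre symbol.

(-131/601)
  = (470/601)    [-131 ≡ 470 mod 601]
  = (235/601)    [601 ≡ 1 mod 8 ⇒ (2/601) = +1]
  = (601/235)    [QR: 601 ≡ 1 mod 4, sign kept]
  = (131/235)    [601 ≡ 131 mod 235]
  = -(235/131)    [QR: both ≡ 3 mod 4, sign flips]
  = -(104/131)    [235 ≡ 104 mod 131]
  = (13/131)    [131 ≡ 3 mod 8 ⇒ (2/131)^3 = -1]
  = (131/13)    [QR: 13 ≡ 1 mod 4, sign kept]
  = (1/13)    [131 ≡ 1 mod 13]
  = 1    [(1/13) = 1]

1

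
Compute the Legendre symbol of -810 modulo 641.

1

(-810 / 641)
  = (472 / 641)    [-810 ≡ 472 mod 641]
  = (59 / 641)    [641 ≡ 1 mod 8 ⇒ (2 / 641)^3 = +1]
  = (641 / 59)    [QR: 641 ≡ 1 mod 4, sign kept]
  = (51 / 59)    [641 ≡ 51 mod 59]
  = -(59 / 51)    [QR: both ≡ 3 mod 4, sign flips]
  = -(8 / 51)    [59 ≡ 8 mod 51]
  = (1 / 51)    [51 ≡ 3 mod 8 ⇒ (2 / 51)^3 = -1]
  = 1    [(1 / 51) = 1]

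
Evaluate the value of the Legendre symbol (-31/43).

-1

(-31/43)
  = (12/43)    [-31 ≡ 12 mod 43]
  = (3/43)    [43 ≡ 3 mod 8 ⇒ (2/43)^2 = +1]
  = -(43/3)    [QR: both ≡ 3 mod 4, sign flips]
  = -(1/3)    [43 ≡ 1 mod 3]
  = -1    [(1/3) = 1]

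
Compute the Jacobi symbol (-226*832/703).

-1

By multiplicativity, (-226·832/703) = (-226/703)·(832/703).
First factor (-226/703):
(-226/703)
  = (477/703)    [-226 ≡ 477 mod 703]
  = (703/477)    [QR: 477 ≡ 1 mod 4, sign kept]
  = (226/477)    [703 ≡ 226 mod 477]
  = -(113/477)    [477 ≡ 5 mod 8 ⇒ (2/477) = -1]
  = -(477/113)    [QR: 113 ≡ 1 mod 4, sign kept]
  = -(25/113)    [477 ≡ 25 mod 113]
  = -(113/25)    [QR: 25 ≡ 1 mod 4, sign kept]
  = -(13/25)    [113 ≡ 13 mod 25]
  = -(25/13)    [QR: 13 ≡ 1 mod 4, sign kept]
  = -(12/13)    [25 ≡ 12 mod 13]
  = -(3/13)    [13 ≡ 5 mod 8 ⇒ (2/13)^2 = +1]
  = -(13/3)    [QR: 13 ≡ 1 mod 4, sign kept]
  = -(1/3)    [13 ≡ 1 mod 3]
  = -1    [(1/3) = 1]
Second factor (832/703):
(832/703)
  = (129/703)    [832 ≡ 129 mod 703]
  = (703/129)    [QR: 129 ≡ 1 mod 4, sign kept]
  = (58/129)    [703 ≡ 58 mod 129]
  = (29/129)    [129 ≡ 1 mod 8 ⇒ (2/129) = +1]
  = (129/29)    [QR: 29 ≡ 1 mod 4, sign kept]
  = (13/29)    [129 ≡ 13 mod 29]
  = (29/13)    [QR: 13 ≡ 1 mod 4, sign kept]
  = (3/13)    [29 ≡ 3 mod 13]
  = (13/3)    [QR: 13 ≡ 1 mod 4, sign kept]
  = (1/3)    [13 ≡ 1 mod 3]
  = 1    [(1/3) = 1]
Product: (-1)·(1) = -1.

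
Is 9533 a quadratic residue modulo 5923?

Reduce the numerator: 9533 ≡ 3610 (mod 5923), so (9533/5923) = (3610/5923).
Factor out 2: 3610 = 2·1805. Since 5923 ≡ 3 (mod 8), (2/5923) = -1. Now have -(1805/5923).
1805 ≡ 1 (mod 4), so quadratic reciprocity gives (1805/5923) = (5923/1805). Reduce: 5923 ≡ 508 (mod 1805). Now have -(508/1805).
Factor out 2: 508 = 2^2·127. Since 1805 ≡ 5 (mod 8), (2/1805) = -1, and (2/1805)^2 = +1. Now have -(127/1805).
1805 ≡ 1 (mod 4), so quadratic reciprocity gives (127/1805) = (1805/127). Reduce: 1805 ≡ 27 (mod 127). Now have -(27/127).
Both 27 ≡ 3 and 127 ≡ 3 (mod 4), so reciprocity gives (27/127) = -(127/27). Reduce: 127 ≡ 19 (mod 27). Now have (19/27).
Both 19 ≡ 3 and 27 ≡ 3 (mod 4), so reciprocity gives (19/27) = -(27/19). Reduce: 27 ≡ 8 (mod 19). Now have -(8/19).
Factor out 2: 8 = 2^3. Since 19 ≡ 3 (mod 8), (2/19) = -1, and (2/19)^3 = -1. Now have (1/19).
(1/19) = 1. Collecting the sign factors: 1.
(9533/5923) = 1, and 5923 is prime, so 9533 is a quadratic residue mod 5923.

yes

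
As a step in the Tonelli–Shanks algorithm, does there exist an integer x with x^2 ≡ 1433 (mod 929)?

(1433|929)
  = (504|929)    [1433 ≡ 504 mod 929]
  = (63|929)    [929 ≡ 1 mod 8 ⇒ (2|929)^3 = +1]
  = (929|63)    [QR: 929 ≡ 1 mod 4, sign kept]
  = (47|63)    [929 ≡ 47 mod 63]
  = -(63|47)    [QR: both ≡ 3 mod 4, sign flips]
  = -(16|47)    [63 ≡ 16 mod 47]
  = -(1|47)    [47 ≡ 7 mod 8 ⇒ (2|47)^4 = +1]
  = -1    [(1|47) = 1]
The Legendre symbol is -1, so x^2 ≡ 1433 (mod 929) has no solution.

no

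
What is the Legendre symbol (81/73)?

(81/73)
  = (8/73)    [81 ≡ 8 mod 73]
  = (1/73)    [73 ≡ 1 mod 8 ⇒ (2/73)^3 = +1]
  = 1    [(1/73) = 1]

1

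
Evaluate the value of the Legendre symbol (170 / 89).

1

(170 / 89)
  = (81 / 89)    [170 ≡ 81 mod 89]
  = (89 / 81)    [QR: 81 ≡ 1 mod 4, sign kept]
  = (8 / 81)    [89 ≡ 8 mod 81]
  = (1 / 81)    [81 ≡ 1 mod 8 ⇒ (2 / 81)^3 = +1]
  = 1    [(1 / 81) = 1]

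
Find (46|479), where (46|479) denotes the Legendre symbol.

1

(46|479)
  = (23|479)    [479 ≡ 7 mod 8 ⇒ (2|479) = +1]
  = -(479|23)    [QR: both ≡ 3 mod 4, sign flips]
  = -(19|23)    [479 ≡ 19 mod 23]
  = (23|19)    [QR: both ≡ 3 mod 4, sign flips]
  = (4|19)    [23 ≡ 4 mod 19]
  = (1|19)    [19 ≡ 3 mod 8 ⇒ (2|19)^2 = +1]
  = 1    [(1|19) = 1]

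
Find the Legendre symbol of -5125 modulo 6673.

Pull out -1: (-5125/6673) = (-1/6673)·(5125/6673). Since 6673 ≡ 1 (mod 4), (-1/6673) = +1. Now have (5125/6673).
5125 ≡ 1 (mod 4), so quadratic reciprocity gives (5125/6673) = (6673/5125). Reduce: 6673 ≡ 1548 (mod 5125). Now have (1548/5125).
Factor out 2: 1548 = 2^2·387. Since 5125 ≡ 5 (mod 8), (2/5125) = -1, and (2/5125)^2 = +1. Now have (387/5125).
5125 ≡ 1 (mod 4), so quadratic reciprocity gives (387/5125) = (5125/387). Reduce: 5125 ≡ 94 (mod 387). Now have (94/387).
Factor out 2: 94 = 2·47. Since 387 ≡ 3 (mod 8), (2/387) = -1. Now have -(47/387).
Both 47 ≡ 3 and 387 ≡ 3 (mod 4), so reciprocity gives (47/387) = -(387/47). Reduce: 387 ≡ 11 (mod 47). Now have (11/47).
Both 11 ≡ 3 and 47 ≡ 3 (mod 4), so reciprocity gives (11/47) = -(47/11). Reduce: 47 ≡ 3 (mod 11). Now have -(3/11).
Both 3 ≡ 3 and 11 ≡ 3 (mod 4), so reciprocity gives (3/11) = -(11/3). Reduce: 11 ≡ 2 (mod 3). Now have (2/3).
Factor out 2: 2 = 2. Since 3 ≡ 3 (mod 8), (2/3) = -1. Now have -(1/3).
(1/3) = 1. Collecting the sign factors: -1.

-1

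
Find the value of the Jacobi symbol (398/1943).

1

Factor out 2: 398 = 2·199. Since 1943 ≡ 7 (mod 8), (2/1943) = +1. Now have (199/1943).
Both 199 ≡ 3 and 1943 ≡ 3 (mod 4), so reciprocity gives (199/1943) = -(1943/199). Reduce: 1943 ≡ 152 (mod 199). Now have -(152/199).
Factor out 2: 152 = 2^3·19. Since 199 ≡ 7 (mod 8), (2/199) = +1, and (2/199)^3 = +1. Now have -(19/199).
Both 19 ≡ 3 and 199 ≡ 3 (mod 4), so reciprocity gives (19/199) = -(199/19). Reduce: 199 ≡ 9 (mod 19). Now have (9/19).
9 ≡ 1 (mod 4), so quadratic reciprocity gives (9/19) = (19/9). Reduce: 19 ≡ 1 (mod 9). Now have (1/9).
(1/9) = 1. Collecting the sign factors: 1.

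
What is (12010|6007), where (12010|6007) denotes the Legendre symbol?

(12010|6007)
  = (6003|6007)    [12010 ≡ 6003 mod 6007]
  = -(6007|6003)    [QR: both ≡ 3 mod 4, sign flips]
  = -(4|6003)    [6007 ≡ 4 mod 6003]
  = -(1|6003)    [6003 ≡ 3 mod 8 ⇒ (2|6003)^2 = +1]
  = -1    [(1|6003) = 1]

-1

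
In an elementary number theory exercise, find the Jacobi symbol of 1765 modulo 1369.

1

Reduce the numerator: 1765 ≡ 396 (mod 1369), so (1765/1369) = (396/1369).
Factor out 2: 396 = 2^2·99. Since 1369 ≡ 1 (mod 8), (2/1369) = +1, and (2/1369)^2 = +1. Now have (99/1369).
1369 ≡ 1 (mod 4), so quadratic reciprocity gives (99/1369) = (1369/99). Reduce: 1369 ≡ 82 (mod 99). Now have (82/99).
Factor out 2: 82 = 2·41. Since 99 ≡ 3 (mod 8), (2/99) = -1. Now have -(41/99).
41 ≡ 1 (mod 4), so quadratic reciprocity gives (41/99) = (99/41). Reduce: 99 ≡ 17 (mod 41). Now have -(17/41).
17 ≡ 1 (mod 4), so quadratic reciprocity gives (17/41) = (41/17). Reduce: 41 ≡ 7 (mod 17). Now have -(7/17).
17 ≡ 1 (mod 4), so quadratic reciprocity gives (7/17) = (17/7). Reduce: 17 ≡ 3 (mod 7). Now have -(3/7).
Both 3 ≡ 3 and 7 ≡ 3 (mod 4), so reciprocity gives (3/7) = -(7/3). Reduce: 7 ≡ 1 (mod 3). Now have (1/3).
(1/3) = 1. Collecting the sign factors: 1.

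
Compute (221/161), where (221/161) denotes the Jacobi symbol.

-1

Reduce the numerator: 221 ≡ 60 (mod 161), so (221/161) = (60/161).
Factor out 2: 60 = 2^2·15. Since 161 ≡ 1 (mod 8), (2/161) = +1, and (2/161)^2 = +1. Now have (15/161).
161 ≡ 1 (mod 4), so quadratic reciprocity gives (15/161) = (161/15). Reduce: 161 ≡ 11 (mod 15). Now have (11/15).
Both 11 ≡ 3 and 15 ≡ 3 (mod 4), so reciprocity gives (11/15) = -(15/11). Reduce: 15 ≡ 4 (mod 11). Now have -(4/11).
Factor out 2: 4 = 2^2. Since 11 ≡ 3 (mod 8), (2/11) = -1, and (2/11)^2 = +1. Now have -(1/11).
(1/11) = 1. Collecting the sign factors: -1.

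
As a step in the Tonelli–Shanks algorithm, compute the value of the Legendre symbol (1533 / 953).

-1

Reduce the numerator: 1533 ≡ 580 (mod 953), so (1533 / 953) = (580 / 953).
Factor out 2: 580 = 2^2·145. Since 953 ≡ 1 (mod 8), (2 / 953) = +1, and (2 / 953)^2 = +1. Now have (145 / 953).
145 ≡ 1 (mod 4), so quadratic reciprocity gives (145 / 953) = (953 / 145). Reduce: 953 ≡ 83 (mod 145). Now have (83 / 145).
145 ≡ 1 (mod 4), so quadratic reciprocity gives (83 / 145) = (145 / 83). Reduce: 145 ≡ 62 (mod 83). Now have (62 / 83).
Factor out 2: 62 = 2·31. Since 83 ≡ 3 (mod 8), (2 / 83) = -1. Now have -(31 / 83).
Both 31 ≡ 3 and 83 ≡ 3 (mod 4), so reciprocity gives (31 / 83) = -(83 / 31). Reduce: 83 ≡ 21 (mod 31). Now have (21 / 31).
21 ≡ 1 (mod 4), so quadratic reciprocity gives (21 / 31) = (31 / 21). Reduce: 31 ≡ 10 (mod 21). Now have (10 / 21).
Factor out 2: 10 = 2·5. Since 21 ≡ 5 (mod 8), (2 / 21) = -1. Now have -(5 / 21).
5 ≡ 1 (mod 4), so quadratic reciprocity gives (5 / 21) = (21 / 5). Reduce: 21 ≡ 1 (mod 5). Now have -(1 / 5).
(1 / 5) = 1. Collecting the sign factors: -1.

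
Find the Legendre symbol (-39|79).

1

(-39|79)
  = (40|79)    [-39 ≡ 40 mod 79]
  = (5|79)    [79 ≡ 7 mod 8 ⇒ (2|79)^3 = +1]
  = (79|5)    [QR: 5 ≡ 1 mod 4, sign kept]
  = (4|5)    [79 ≡ 4 mod 5]
  = (1|5)    [5 ≡ 5 mod 8 ⇒ (2|5)^2 = +1]
  = 1    [(1|5) = 1]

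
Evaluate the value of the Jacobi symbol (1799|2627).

Both 1799 ≡ 3 and 2627 ≡ 3 (mod 4), so reciprocity gives (1799|2627) = -(2627|1799). Reduce: 2627 ≡ 828 (mod 1799). Now have -(828|1799).
Factor out 2: 828 = 2^2·207. Since 1799 ≡ 7 (mod 8), (2|1799) = +1, and (2|1799)^2 = +1. Now have -(207|1799).
Both 207 ≡ 3 and 1799 ≡ 3 (mod 4), so reciprocity gives (207|1799) = -(1799|207). Reduce: 1799 ≡ 143 (mod 207). Now have (143|207).
Both 143 ≡ 3 and 207 ≡ 3 (mod 4), so reciprocity gives (143|207) = -(207|143). Reduce: 207 ≡ 64 (mod 143). Now have -(64|143).
Factor out 2: 64 = 2^6. Since 143 ≡ 7 (mod 8), (2|143) = +1, and (2|143)^6 = +1. Now have -(1|143).
(1|143) = 1. Collecting the sign factors: -1.

-1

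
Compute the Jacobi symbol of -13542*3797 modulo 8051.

-1

By multiplicativity, (-13542·3797/8051) = (-13542/8051)·(3797/8051).
First factor (-13542/8051):
Reduce the numerator: -13542 ≡ 2560 (mod 8051), so (-13542/8051) = (2560/8051).
Factor out 2: 2560 = 2^9·5. Since 8051 ≡ 3 (mod 8), (2/8051) = -1, and (2/8051)^9 = -1. Now have -(5/8051).
5 ≡ 1 (mod 4), so quadratic reciprocity gives (5/8051) = (8051/5). Reduce: 8051 ≡ 1 (mod 5). Now have -(1/5).
(1/5) = 1. Collecting the sign factors: -1.
Second factor (3797/8051):
3797 ≡ 1 (mod 4), so quadratic reciprocity gives (3797/8051) = (8051/3797). Reduce: 8051 ≡ 457 (mod 3797). Now have (457/3797).
457 ≡ 1 (mod 4), so quadratic reciprocity gives (457/3797) = (3797/457). Reduce: 3797 ≡ 141 (mod 457). Now have (141/457).
141 ≡ 1 (mod 4), so quadratic reciprocity gives (141/457) = (457/141). Reduce: 457 ≡ 34 (mod 141). Now have (34/141).
Factor out 2: 34 = 2·17. Since 141 ≡ 5 (mod 8), (2/141) = -1. Now have -(17/141).
17 ≡ 1 (mod 4), so quadratic reciprocity gives (17/141) = (141/17). Reduce: 141 ≡ 5 (mod 17). Now have -(5/17).
5 ≡ 1 (mod 4), so quadratic reciprocity gives (5/17) = (17/5). Reduce: 17 ≡ 2 (mod 5). Now have -(2/5).
Factor out 2: 2 = 2. Since 5 ≡ 5 (mod 8), (2/5) = -1. Now have (1/5).
(1/5) = 1. Collecting the sign factors: 1.
Product: (-1)·(1) = -1.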